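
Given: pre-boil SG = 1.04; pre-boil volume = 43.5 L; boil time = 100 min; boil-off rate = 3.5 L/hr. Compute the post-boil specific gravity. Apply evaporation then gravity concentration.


V_post = V_pre − rate·(t/60);  SG_post = 1 + (SG_pre−1)·V_pre/V_post
V_post = 43.5 − 3.5·(100/60) = 37.6667
SG_post = 1 + (1.04 − 1)·43.5/37.6667

1.0462


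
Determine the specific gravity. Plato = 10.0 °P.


SG = 259/(259 − P)
SG = 259/(259 − 10.0)

1.0402


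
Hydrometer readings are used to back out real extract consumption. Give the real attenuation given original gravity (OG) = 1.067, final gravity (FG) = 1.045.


AA = (OG−FG)/(OG−1)·100;  RA = AA·0.8192
AA = (1.067 − 1.045)/(1.067 − 1)·100 = 32.8358
RA = 32.8358·0.8192

26.8991 %


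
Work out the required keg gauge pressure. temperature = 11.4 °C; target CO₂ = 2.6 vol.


psi = vols/(0.01821 + 0.09011·e^(−0.04·T)) − 14.695
psi = 2.6/(0.01821 + 0.09011·e^(−0.04·11.4)) − 14.695

19.8230 psi


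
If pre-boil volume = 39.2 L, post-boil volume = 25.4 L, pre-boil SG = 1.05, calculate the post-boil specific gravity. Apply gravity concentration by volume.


SG_post = 1 + (SG_pre − 1)·V_pre/V_post
pts_pre = (1.05 − 1)·1000 = 50.0000
pts_post = 50.0000·39.2/25.4 = 77.1654
SG_post = 1 + 77.1654/1000

1.0772


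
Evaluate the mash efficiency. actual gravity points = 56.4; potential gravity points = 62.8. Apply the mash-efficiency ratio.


efficiency = actual / potential × 100
efficiency = 56.4 / 62.8 × 100

89.8089 %


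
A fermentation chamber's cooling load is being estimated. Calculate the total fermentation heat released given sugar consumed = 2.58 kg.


Q = m_sugar · 590 kJ/kg
Q = 2.58 · 590

1522.2000 kJ


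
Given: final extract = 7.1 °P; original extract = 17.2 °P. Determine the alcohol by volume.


SG = 259/(259 − P);  ABV = (OG − FG)·131.25
OG = 259/(259 − 17.2) = 1.0711
FG = 259/(259 − 7.1) = 1.0282
ABV = (1.0711 − 1.0282)·131.25

5.6368 % ABV


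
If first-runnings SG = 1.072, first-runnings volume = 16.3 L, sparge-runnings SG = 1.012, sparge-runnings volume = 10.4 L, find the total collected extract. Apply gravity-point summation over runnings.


total = Σ (SG_i − 1)·1000·V_i
first = (1.072 − 1)·1000·16.3 = 1173.6000
sparge = (1.012 − 1)·1000·10.4 = 124.8000
total = 1173.6000 + 124.8000

1298.4000 gravity·L


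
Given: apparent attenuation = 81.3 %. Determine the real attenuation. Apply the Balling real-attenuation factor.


RA = AA · 0.8192
RA = 81.3 · 0.8192

66.6010 %


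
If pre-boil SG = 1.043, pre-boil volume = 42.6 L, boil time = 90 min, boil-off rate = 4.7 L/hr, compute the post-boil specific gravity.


V_post = V_pre − rate·(t/60);  SG_post = 1 + (SG_pre−1)·V_pre/V_post
V_post = 42.6 − 4.7·(90/60) = 35.5500
SG_post = 1 + (1.043 − 1)·42.6/35.5500

1.0515


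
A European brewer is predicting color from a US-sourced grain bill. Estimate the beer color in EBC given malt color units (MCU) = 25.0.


SRM = 1.4922·MCU^0.6859;  EBC = SRM·1.97
SRM = 1.4922·25.0^0.6859 = 13.5729
EBC = 13.5729·1.97

26.7387 EBC


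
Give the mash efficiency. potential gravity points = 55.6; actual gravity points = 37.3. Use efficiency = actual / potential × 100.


efficiency = 37.3 / 55.6 × 100

67.0863 %


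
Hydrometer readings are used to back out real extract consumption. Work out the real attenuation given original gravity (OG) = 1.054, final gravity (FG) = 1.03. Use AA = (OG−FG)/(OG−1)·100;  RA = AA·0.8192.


AA = (1.054 − 1.03)/(1.054 − 1)·100 = 44.4444
RA = 44.4444·0.8192

36.4089 %


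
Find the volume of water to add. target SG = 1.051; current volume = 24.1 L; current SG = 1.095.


V_water = V·((SG_curr − 1)/(SG_target − 1) − 1)
V_water = 24.1·((1.095 − 1)/(1.051 − 1) − 1)

20.7922 L


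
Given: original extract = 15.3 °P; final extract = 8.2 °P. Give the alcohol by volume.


SG = 259/(259 − P);  ABV = (OG − FG)·131.25
OG = 259/(259 − 15.3) = 1.0628
FG = 259/(259 − 8.2) = 1.0327
ABV = (1.0628 − 1.0327)·131.25

3.9489 % ABV


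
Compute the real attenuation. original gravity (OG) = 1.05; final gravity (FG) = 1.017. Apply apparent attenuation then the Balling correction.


AA = (OG−FG)/(OG−1)·100;  RA = AA·0.8192
AA = (1.05 − 1.017)/(1.05 − 1)·100 = 66.0000
RA = 66.0000·0.8192

54.0672 %


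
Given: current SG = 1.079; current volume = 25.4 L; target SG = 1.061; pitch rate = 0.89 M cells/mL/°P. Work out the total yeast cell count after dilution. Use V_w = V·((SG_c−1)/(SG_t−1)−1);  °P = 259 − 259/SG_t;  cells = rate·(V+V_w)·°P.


V_w = 25.4·((1.079−1)/(1.061−1)−1) = 7.4951
V_final = 25.4 + 7.4951 = 32.8951
°P = 259 − 259/1.061 = 14.8907
cells = 0.89·32.8951·14.8907

435.9485 billion cells


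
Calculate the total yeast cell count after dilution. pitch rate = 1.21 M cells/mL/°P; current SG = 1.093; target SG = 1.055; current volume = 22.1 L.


V_w = V·((SG_c−1)/(SG_t−1)−1);  °P = 259 − 259/SG_t;  cells = rate·(V+V_w)·°P
V_w = 22.1·((1.093−1)/(1.055−1)−1) = 15.2691
V_final = 22.1 + 15.2691 = 37.3691
°P = 259 − 259/1.055 = 13.5024
cells = 1.21·37.3691·13.5024

610.5312 billion cells


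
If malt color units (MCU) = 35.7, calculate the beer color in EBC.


SRM = 1.4922·MCU^0.6859;  EBC = SRM·1.97
SRM = 1.4922·35.7^0.6859 = 17.3301
EBC = 17.3301·1.97

34.1404 EBC


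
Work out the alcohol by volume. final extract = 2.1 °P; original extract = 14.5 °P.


SG = 259/(259 − P);  ABV = (OG − FG)·131.25
OG = 259/(259 − 14.5) = 1.0593
FG = 259/(259 − 2.1) = 1.0082
ABV = (1.0593 − 1.0082)·131.25

6.7109 % ABV


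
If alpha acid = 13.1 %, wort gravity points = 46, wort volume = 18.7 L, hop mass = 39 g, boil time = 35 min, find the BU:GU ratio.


U = 1.65·0.000125^(GP/1000)·(1−e^(−0.04t))/4.15;  IBU = (α/100)·m·U·1000/V;  BU:GU = IBU/GP
U = 1.65·0.000125^(46/1000)·(1−e^(−0.04·35))/4.15 = 0.1981
IBU = (13.1/100)·39·0.1981·1000/18.7 = 54.1272
BU:GU = 54.1272/46

1.1767


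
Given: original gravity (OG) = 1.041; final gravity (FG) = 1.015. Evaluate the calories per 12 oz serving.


ABW = (OG−FG)·131.25·0.79/FG;  °P = 259 − 259/SG (for OG→OE and FG→AE);  RE = 0.1808·OE + 0.8192·AE;  Cal = (6.9·ABW + 4·(RE−0.1))·FG·3.55
ABW = (1.041 − 1.015)·131.25·0.79/1.015 = 2.6560
OE = 259 − 259/1.041 = 10.2008 °P
AE = 259 − 259/1.015 = 3.8276 °P
RE = 0.1808·10.2008 + 0.8192·3.8276 = 4.9799 °P
Cal = (6.9·2.6560 + 4·(4.9799−0.1))·1.015·3.55

136.3688 kcal


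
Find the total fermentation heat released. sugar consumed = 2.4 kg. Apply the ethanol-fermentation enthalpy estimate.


Q = m_sugar · 590 kJ/kg
Q = 2.4 · 590

1416.0000 kJ


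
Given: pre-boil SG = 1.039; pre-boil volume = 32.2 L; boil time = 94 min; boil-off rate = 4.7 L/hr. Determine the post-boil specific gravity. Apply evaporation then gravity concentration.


V_post = V_pre − rate·(t/60);  SG_post = 1 + (SG_pre−1)·V_pre/V_post
V_post = 32.2 − 4.7·(94/60) = 24.8367
SG_post = 1 + (1.039 − 1)·32.2/24.8367

1.0506


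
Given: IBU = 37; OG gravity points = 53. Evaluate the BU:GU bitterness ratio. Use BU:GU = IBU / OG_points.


BU:GU = 37 / 53

0.6981


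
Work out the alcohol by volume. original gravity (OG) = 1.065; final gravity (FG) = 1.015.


ABV = (OG − FG) · 131.25
ABV = (1.065 − 1.015) · 131.25

6.5625 % ABV


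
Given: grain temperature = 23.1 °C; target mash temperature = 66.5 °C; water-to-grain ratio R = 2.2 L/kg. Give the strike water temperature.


T_strike = (0.41/R)·(T_mash − T_grain) + T_mash
T_strike = (0.41/2.2)·(66.5 − 23.1) + 66.5

74.5882 °C


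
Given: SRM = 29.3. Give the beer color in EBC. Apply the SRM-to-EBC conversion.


EBC = SRM · 1.97
EBC = 29.3 · 1.97

57.7210 EBC


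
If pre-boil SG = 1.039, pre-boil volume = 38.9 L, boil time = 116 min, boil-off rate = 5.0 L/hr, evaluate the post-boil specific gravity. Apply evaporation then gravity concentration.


V_post = V_pre − rate·(t/60);  SG_post = 1 + (SG_pre−1)·V_pre/V_post
V_post = 38.9 − 5.0·(116/60) = 29.2333
SG_post = 1 + (1.039 − 1)·38.9/29.2333

1.0519


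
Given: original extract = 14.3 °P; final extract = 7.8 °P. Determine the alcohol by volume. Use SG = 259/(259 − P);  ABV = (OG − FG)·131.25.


OG = 259/(259 − 14.3) = 1.0584
FG = 259/(259 − 7.8) = 1.0311
ABV = (1.0584 − 1.0311)·131.25

3.5947 % ABV


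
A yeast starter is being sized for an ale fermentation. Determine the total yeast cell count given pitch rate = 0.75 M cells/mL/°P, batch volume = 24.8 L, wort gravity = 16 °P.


cells (billions) = rate · V_L · °P
cells = 0.75 · 24.8 · 16

297.6000 billion cells


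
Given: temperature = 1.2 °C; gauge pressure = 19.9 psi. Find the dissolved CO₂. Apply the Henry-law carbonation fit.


vols = (P + 14.695)·(0.01821 + 0.09011·e^(−0.04·T))
vols = (19.9 + 14.695)·(0.01821 + 0.09011·e^(−0.04·1.2))

3.6012 volumes


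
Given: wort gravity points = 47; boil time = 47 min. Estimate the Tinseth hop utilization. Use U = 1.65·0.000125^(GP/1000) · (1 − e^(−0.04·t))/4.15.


bigness = 1.65·0.000125^(47/1000) = 1.0815
boil_factor = (1 − e^(−0.04·47))/4.15 = 0.2042
U = 1.0815 · 0.2042

0.2208


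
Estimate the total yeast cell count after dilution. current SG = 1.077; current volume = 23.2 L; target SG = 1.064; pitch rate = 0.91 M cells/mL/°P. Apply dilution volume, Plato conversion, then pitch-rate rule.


V_w = V·((SG_c−1)/(SG_t−1)−1);  °P = 259 − 259/SG_t;  cells = rate·(V+V_w)·°P
V_w = 23.2·((1.077−1)/(1.064−1)−1) = 4.7125
V_final = 23.2 + 4.7125 = 27.9125
°P = 259 − 259/1.064 = 15.5789
cells = 0.91·27.9125·15.5789

395.7111 billion cells


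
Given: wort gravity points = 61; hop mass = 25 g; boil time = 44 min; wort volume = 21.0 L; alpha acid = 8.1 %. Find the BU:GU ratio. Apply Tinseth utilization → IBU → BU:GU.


U = 1.65·0.000125^(GP/1000)·(1−e^(−0.04t))/4.15;  IBU = (α/100)·m·U·1000/V;  BU:GU = IBU/GP
U = 1.65·0.000125^(61/1000)·(1−e^(−0.04·44))/4.15 = 0.1903
IBU = (8.1/100)·25·0.1903·1000/21.0 = 18.3468
BU:GU = 18.3468/61

0.3008


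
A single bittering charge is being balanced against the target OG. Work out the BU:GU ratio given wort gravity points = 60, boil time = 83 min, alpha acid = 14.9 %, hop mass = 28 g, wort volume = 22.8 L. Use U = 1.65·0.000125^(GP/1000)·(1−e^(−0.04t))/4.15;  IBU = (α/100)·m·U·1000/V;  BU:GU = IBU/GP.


U = 1.65·0.000125^(60/1000)·(1−e^(−0.04·83))/4.15 = 0.2235
IBU = (14.9/100)·28·0.2235·1000/22.8 = 40.8948
BU:GU = 40.8948/60

0.6816


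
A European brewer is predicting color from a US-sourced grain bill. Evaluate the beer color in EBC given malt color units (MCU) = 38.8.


SRM = 1.4922·MCU^0.6859;  EBC = SRM·1.97
SRM = 1.4922·38.8^0.6859 = 18.3488
EBC = 18.3488·1.97

36.1471 EBC


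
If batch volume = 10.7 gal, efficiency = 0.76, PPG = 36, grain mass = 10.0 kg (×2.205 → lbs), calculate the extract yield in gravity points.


points = lbs × PPG × eff / vol
lbs = 10.0 × 2.205 = 22.0500
points = 22.0500 × 36 × 0.76 / 10.7

56.3821 points


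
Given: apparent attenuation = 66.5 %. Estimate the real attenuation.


RA = AA · 0.8192
RA = 66.5 · 0.8192

54.4768 %


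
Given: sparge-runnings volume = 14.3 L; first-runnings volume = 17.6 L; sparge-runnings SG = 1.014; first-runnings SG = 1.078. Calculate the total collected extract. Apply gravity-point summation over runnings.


total = Σ (SG_i − 1)·1000·V_i
first = (1.078 − 1)·1000·17.6 = 1372.8000
sparge = (1.014 − 1)·1000·14.3 = 200.2000
total = 1372.8000 + 200.2000

1573.0000 gravity·L


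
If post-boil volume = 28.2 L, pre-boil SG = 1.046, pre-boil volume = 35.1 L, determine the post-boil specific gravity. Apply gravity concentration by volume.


SG_post = 1 + (SG_pre − 1)·V_pre/V_post
pts_pre = (1.046 − 1)·1000 = 46.0000
pts_post = 46.0000·35.1/28.2 = 57.2553
SG_post = 1 + 57.2553/1000

1.0573


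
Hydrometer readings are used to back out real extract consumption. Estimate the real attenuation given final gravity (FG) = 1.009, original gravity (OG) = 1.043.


AA = (OG−FG)/(OG−1)·100;  RA = AA·0.8192
AA = (1.043 − 1.009)/(1.043 − 1)·100 = 79.0698
RA = 79.0698·0.8192

64.7740 %


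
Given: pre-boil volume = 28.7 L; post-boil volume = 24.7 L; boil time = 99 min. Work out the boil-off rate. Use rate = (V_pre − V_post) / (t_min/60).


rate = (28.7 − 24.7) / (99/60)

2.4242 L/hr


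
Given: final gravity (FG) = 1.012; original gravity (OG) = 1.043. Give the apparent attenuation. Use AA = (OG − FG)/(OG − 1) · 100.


AA = (1.043 − 1.012)/(1.043 − 1) · 100

72.0930 %


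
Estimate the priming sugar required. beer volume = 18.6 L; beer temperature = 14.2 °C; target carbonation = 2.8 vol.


residual = 14.695·(0.01821 + 0.09011·e^(−0.04·T));  sugar = (target − residual)·4.0·V
residual = 14.695·(0.01821 + 0.09011·e^(−0.04·14.2)) = 1.0179
sugar = (2.8 − 1.0179)·4.0·18.6

132.5849 g


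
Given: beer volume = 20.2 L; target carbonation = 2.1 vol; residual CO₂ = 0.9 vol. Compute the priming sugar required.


sugar = (target − residual)·4.0·V
sugar = (2.1 − 0.9)·4.0·20.2

96.9600 g


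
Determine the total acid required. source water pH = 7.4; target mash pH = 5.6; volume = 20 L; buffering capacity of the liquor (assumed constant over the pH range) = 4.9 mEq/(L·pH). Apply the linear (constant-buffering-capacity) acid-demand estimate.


acid = buffering capacity · (pH_source − pH_target) · V
acid = 4.9 · (7.4 − 5.6) · 20

176.4000 mEq


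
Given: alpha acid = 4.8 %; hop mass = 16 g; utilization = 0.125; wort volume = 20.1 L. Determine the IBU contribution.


IBU = (α/100)·mass·U·1000 / V
IBU = (4.8/100)·16·0.125·1000 / 20.1

4.7761 IBU


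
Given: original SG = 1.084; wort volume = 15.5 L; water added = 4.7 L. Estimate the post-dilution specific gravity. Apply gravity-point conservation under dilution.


SG_new = 1 + (SG_old − 1)·V_old/(V_old + V_water)
pts = (1.084 − 1)·1000·15.5/(15.5 + 4.7) = 64.4554
SG_new = 1 + 64.4554/1000

1.0645


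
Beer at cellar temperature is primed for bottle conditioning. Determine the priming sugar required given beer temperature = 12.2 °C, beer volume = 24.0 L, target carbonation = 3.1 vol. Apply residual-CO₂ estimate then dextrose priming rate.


residual = 14.695·(0.01821 + 0.09011·e^(−0.04·T));  sugar = (target − residual)·4.0·V
residual = 14.695·(0.01821 + 0.09011·e^(−0.04·12.2)) = 1.0804
sugar = (3.1 − 1.0804)·4.0·24.0

193.8778 g


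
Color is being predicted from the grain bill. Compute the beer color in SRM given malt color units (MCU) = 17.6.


SRM = 1.4922 · MCU^0.6859
SRM = 1.4922 · 17.6^0.6859

10.6690 SRM


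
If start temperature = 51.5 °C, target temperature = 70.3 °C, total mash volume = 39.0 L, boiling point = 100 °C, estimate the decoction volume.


V_dec = V_total·(T_target − T_start)/(T_boil − T_start)
V_dec = 39.0·(70.3 − 51.5)/(100 − 51.5)

15.1175 L


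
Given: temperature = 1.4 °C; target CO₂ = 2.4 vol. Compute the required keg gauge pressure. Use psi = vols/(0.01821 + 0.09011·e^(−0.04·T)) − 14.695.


psi = 2.4/(0.01821 + 0.09011·e^(−0.04·1.4)) − 14.695

8.5130 psi


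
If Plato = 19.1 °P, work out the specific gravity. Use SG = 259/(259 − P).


SG = 259/(259 − 19.1)

1.0796


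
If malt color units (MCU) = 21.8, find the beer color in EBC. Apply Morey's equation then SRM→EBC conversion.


SRM = 1.4922·MCU^0.6859;  EBC = SRM·1.97
SRM = 1.4922·21.8^0.6859 = 12.3559
EBC = 12.3559·1.97

24.3411 EBC


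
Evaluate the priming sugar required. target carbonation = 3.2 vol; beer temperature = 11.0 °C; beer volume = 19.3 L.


residual = 14.695·(0.01821 + 0.09011·e^(−0.04·T));  sugar = (target − residual)·4.0·V
residual = 14.695·(0.01821 + 0.09011·e^(−0.04·11.0)) = 1.1204
sugar = (3.2 − 1.1204)·4.0·19.3

160.5446 g


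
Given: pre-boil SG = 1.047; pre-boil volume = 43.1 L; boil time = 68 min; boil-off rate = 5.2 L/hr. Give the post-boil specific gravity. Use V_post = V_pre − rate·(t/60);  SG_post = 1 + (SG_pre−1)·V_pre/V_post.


V_post = 43.1 − 5.2·(68/60) = 37.2067
SG_post = 1 + (1.047 − 1)·43.1/37.2067

1.0544


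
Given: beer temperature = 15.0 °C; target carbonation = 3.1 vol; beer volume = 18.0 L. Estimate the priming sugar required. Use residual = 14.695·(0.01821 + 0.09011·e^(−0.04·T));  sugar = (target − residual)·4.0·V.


residual = 14.695·(0.01821 + 0.09011·e^(−0.04·15.0)) = 0.9943
sugar = (3.1 − 0.9943)·4.0·18.0

151.6094 g


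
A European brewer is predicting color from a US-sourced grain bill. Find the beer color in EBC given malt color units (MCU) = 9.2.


SRM = 1.4922·MCU^0.6859;  EBC = SRM·1.97
SRM = 1.4922·9.2^0.6859 = 6.8374
EBC = 6.8374·1.97

13.4696 EBC


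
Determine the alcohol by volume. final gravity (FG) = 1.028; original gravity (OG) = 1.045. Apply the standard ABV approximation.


ABV = (OG − FG) · 131.25
ABV = (1.045 − 1.028) · 131.25

2.2312 % ABV


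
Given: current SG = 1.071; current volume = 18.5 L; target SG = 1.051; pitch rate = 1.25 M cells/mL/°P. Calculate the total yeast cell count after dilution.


V_w = V·((SG_c−1)/(SG_t−1)−1);  °P = 259 − 259/SG_t;  cells = rate·(V+V_w)·°P
V_w = 18.5·((1.071−1)/(1.051−1)−1) = 7.2549
V_final = 18.5 + 7.2549 = 25.7549
°P = 259 − 259/1.051 = 12.5680
cells = 1.25·25.7549·12.5680

404.6105 billion cells


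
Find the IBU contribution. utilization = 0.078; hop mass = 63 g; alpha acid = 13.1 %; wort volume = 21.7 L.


IBU = (α/100)·mass·U·1000 / V
IBU = (13.1/100)·63·0.078·1000 / 21.7

29.6652 IBU


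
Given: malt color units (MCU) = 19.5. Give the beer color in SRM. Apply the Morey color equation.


SRM = 1.4922 · MCU^0.6859
SRM = 1.4922 · 19.5^0.6859

11.4462 SRM


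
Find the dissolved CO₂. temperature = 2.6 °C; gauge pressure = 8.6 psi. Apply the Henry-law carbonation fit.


vols = (P + 14.695)·(0.01821 + 0.09011·e^(−0.04·T))
vols = (8.6 + 14.695)·(0.01821 + 0.09011·e^(−0.04·2.6))

2.3160 volumes


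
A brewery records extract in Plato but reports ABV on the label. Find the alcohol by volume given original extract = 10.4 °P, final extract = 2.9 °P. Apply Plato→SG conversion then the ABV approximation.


SG = 259/(259 − P);  ABV = (OG − FG)·131.25
OG = 259/(259 − 10.4) = 1.0418
FG = 259/(259 − 2.9) = 1.0113
ABV = (1.0418 − 1.0113)·131.25

4.0045 % ABV


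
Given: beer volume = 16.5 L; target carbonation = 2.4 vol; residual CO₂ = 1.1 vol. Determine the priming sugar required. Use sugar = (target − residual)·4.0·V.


sugar = (2.4 − 1.1)·4.0·16.5

85.8000 g


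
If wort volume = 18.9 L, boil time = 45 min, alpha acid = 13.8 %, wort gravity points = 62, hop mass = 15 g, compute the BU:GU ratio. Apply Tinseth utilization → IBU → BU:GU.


U = 1.65·0.000125^(GP/1000)·(1−e^(−0.04t))/4.15;  IBU = (α/100)·m·U·1000/V;  BU:GU = IBU/GP
U = 1.65·0.000125^(62/1000)·(1−e^(−0.04·45))/4.15 = 0.1901
IBU = (13.8/100)·15·0.1901·1000/18.9 = 20.8201
BU:GU = 20.8201/62

0.3358


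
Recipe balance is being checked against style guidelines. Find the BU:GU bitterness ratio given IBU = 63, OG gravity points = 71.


BU:GU = IBU / OG_points
BU:GU = 63 / 71

0.8873


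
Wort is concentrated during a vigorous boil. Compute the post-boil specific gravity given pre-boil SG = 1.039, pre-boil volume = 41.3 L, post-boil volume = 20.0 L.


SG_post = 1 + (SG_pre − 1)·V_pre/V_post
pts_pre = (1.039 − 1)·1000 = 39.0000
pts_post = 39.0000·41.3/20.0 = 80.5350
SG_post = 1 + 80.5350/1000

1.0805


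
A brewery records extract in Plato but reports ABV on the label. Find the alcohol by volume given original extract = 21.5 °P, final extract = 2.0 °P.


SG = 259/(259 − P);  ABV = (OG − FG)·131.25
OG = 259/(259 − 21.5) = 1.0905
FG = 259/(259 − 2.0) = 1.0078
ABV = (1.0905 − 1.0078)·131.25

10.8602 % ABV


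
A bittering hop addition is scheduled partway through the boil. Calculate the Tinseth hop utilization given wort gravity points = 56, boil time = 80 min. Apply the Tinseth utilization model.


U = 1.65·0.000125^(GP/1000) · (1 − e^(−0.04·t))/4.15
bigness = 1.65·0.000125^(56/1000) = 0.9975
boil_factor = (1 − e^(−0.04·80))/4.15 = 0.2311
U = 0.9975 · 0.2311

0.2306


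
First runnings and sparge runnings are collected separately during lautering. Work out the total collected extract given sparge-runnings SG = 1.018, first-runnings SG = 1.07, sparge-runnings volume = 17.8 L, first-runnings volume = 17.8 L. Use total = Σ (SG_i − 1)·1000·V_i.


first = (1.07 − 1)·1000·17.8 = 1246.0000
sparge = (1.018 − 1)·1000·17.8 = 320.4000
total = 1246.0000 + 320.4000

1566.4000 gravity·L


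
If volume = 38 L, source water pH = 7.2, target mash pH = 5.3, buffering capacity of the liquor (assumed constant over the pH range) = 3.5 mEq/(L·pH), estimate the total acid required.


acid = buffering capacity · (pH_source − pH_target) · V
acid = 3.5 · (7.2 − 5.3) · 38

252.7000 mEq


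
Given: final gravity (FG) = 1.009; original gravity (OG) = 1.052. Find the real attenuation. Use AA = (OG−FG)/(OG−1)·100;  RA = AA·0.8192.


AA = (1.052 − 1.009)/(1.052 − 1)·100 = 82.6923
RA = 82.6923·0.8192

67.7415 %


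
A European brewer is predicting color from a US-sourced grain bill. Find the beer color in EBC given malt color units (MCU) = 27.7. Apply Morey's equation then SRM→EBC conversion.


SRM = 1.4922·MCU^0.6859;  EBC = SRM·1.97
SRM = 1.4922·27.7^0.6859 = 14.5621
EBC = 14.5621·1.97

28.6873 EBC


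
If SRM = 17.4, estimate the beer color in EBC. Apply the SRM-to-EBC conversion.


EBC = SRM · 1.97
EBC = 17.4 · 1.97

34.2780 EBC


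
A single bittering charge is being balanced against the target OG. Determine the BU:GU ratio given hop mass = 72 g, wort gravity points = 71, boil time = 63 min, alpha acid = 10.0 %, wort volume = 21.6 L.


U = 1.65·0.000125^(GP/1000)·(1−e^(−0.04t))/4.15;  IBU = (α/100)·m·U·1000/V;  BU:GU = IBU/GP
U = 1.65·0.000125^(71/1000)·(1−e^(−0.04·63))/4.15 = 0.1931
IBU = (10.0/100)·72·0.1931·1000/21.6 = 64.3822
BU:GU = 64.3822/71

0.9068


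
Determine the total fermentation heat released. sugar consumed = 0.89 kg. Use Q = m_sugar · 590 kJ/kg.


Q = 0.89 · 590

525.1000 kJ


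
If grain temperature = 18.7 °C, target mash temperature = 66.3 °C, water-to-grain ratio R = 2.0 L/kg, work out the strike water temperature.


T_strike = (0.41/R)·(T_mash − T_grain) + T_mash
T_strike = (0.41/2.0)·(66.3 − 18.7) + 66.3

76.0580 °C


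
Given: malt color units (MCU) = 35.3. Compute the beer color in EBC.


SRM = 1.4922·MCU^0.6859;  EBC = SRM·1.97
SRM = 1.4922·35.3^0.6859 = 17.1967
EBC = 17.1967·1.97

33.8775 EBC


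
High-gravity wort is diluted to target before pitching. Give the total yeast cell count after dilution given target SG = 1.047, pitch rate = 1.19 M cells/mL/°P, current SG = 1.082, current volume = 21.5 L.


V_w = V·((SG_c−1)/(SG_t−1)−1);  °P = 259 − 259/SG_t;  cells = rate·(V+V_w)·°P
V_w = 21.5·((1.082−1)/(1.047−1)−1) = 16.0106
V_final = 21.5 + 16.0106 = 37.5106
°P = 259 − 259/1.047 = 11.6266
cells = 1.19·37.5106·11.6266

518.9821 billion cells


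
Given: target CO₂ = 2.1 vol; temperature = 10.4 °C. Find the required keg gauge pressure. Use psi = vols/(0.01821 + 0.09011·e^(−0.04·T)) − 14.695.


psi = 2.1/(0.01821 + 0.09011·e^(−0.04·10.4)) − 14.695

12.3481 psi


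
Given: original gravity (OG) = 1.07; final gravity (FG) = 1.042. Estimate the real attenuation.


AA = (OG−FG)/(OG−1)·100;  RA = AA·0.8192
AA = (1.07 − 1.042)/(1.07 − 1)·100 = 40.0000
RA = 40.0000·0.8192

32.7680 %


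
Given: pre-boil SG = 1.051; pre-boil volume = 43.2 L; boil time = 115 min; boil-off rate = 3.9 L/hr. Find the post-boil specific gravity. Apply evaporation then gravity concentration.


V_post = V_pre − rate·(t/60);  SG_post = 1 + (SG_pre−1)·V_pre/V_post
V_post = 43.2 − 3.9·(115/60) = 35.7250
SG_post = 1 + (1.051 − 1)·43.2/35.7250

1.0617


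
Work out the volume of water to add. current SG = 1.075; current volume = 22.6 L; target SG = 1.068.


V_water = V·((SG_curr − 1)/(SG_target − 1) − 1)
V_water = 22.6·((1.075 − 1)/(1.068 − 1) − 1)

2.3265 L


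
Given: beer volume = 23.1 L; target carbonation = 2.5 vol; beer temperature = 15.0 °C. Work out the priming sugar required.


residual = 14.695·(0.01821 + 0.09011·e^(−0.04·T));  sugar = (target − residual)·4.0·V
residual = 14.695·(0.01821 + 0.09011·e^(−0.04·15.0)) = 0.9943
sugar = (2.5 − 0.9943)·4.0·23.1

139.1254 g


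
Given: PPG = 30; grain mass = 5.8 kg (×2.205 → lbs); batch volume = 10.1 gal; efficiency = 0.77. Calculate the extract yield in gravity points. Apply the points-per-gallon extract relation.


points = lbs × PPG × eff / vol
lbs = 5.8 × 2.205 = 12.7890
points = 12.7890 × 30 × 0.77 / 10.1

29.2501 points


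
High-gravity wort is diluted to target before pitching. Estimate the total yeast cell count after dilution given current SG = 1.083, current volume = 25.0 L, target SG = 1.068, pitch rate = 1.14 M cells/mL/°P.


V_w = V·((SG_c−1)/(SG_t−1)−1);  °P = 259 − 259/SG_t;  cells = rate·(V+V_w)·°P
V_w = 25.0·((1.083−1)/(1.068−1)−1) = 5.5147
V_final = 25.0 + 5.5147 = 30.5147
°P = 259 − 259/1.068 = 16.4906
cells = 1.14·30.5147·16.4906

573.6559 billion cells


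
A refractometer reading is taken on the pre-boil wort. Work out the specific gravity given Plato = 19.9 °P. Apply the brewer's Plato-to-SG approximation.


SG = 259/(259 − P)
SG = 259/(259 − 19.9)

1.0832


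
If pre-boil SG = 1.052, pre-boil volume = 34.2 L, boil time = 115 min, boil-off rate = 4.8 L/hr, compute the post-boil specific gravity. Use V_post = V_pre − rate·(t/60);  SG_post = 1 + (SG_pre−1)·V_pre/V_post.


V_post = 34.2 − 4.8·(115/60) = 25.0000
SG_post = 1 + (1.052 − 1)·34.2/25.0000

1.0711


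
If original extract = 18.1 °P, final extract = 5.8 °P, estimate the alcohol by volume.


SG = 259/(259 − P);  ABV = (OG − FG)·131.25
OG = 259/(259 − 18.1) = 1.0751
FG = 259/(259 − 5.8) = 1.0229
ABV = (1.0751 − 1.0229)·131.25

6.8549 % ABV


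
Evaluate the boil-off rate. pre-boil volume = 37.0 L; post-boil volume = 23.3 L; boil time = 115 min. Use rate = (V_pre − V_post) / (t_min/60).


rate = (37.0 − 23.3) / (115/60)

7.1478 L/hr


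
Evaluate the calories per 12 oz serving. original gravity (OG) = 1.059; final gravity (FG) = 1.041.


ABW = (OG−FG)·131.25·0.79/FG;  °P = 259 − 259/SG (for OG→OE and FG→AE);  RE = 0.1808·OE + 0.8192·AE;  Cal = (6.9·ABW + 4·(RE−0.1))·FG·3.55
ABW = (1.059 − 1.041)·131.25·0.79/1.041 = 1.7929
OE = 259 − 259/1.059 = 14.4297 °P
AE = 259 − 259/1.041 = 10.2008 °P
RE = 0.1808·14.4297 + 0.8192·10.2008 = 10.9654 °P
Cal = (6.9·1.7929 + 4·(10.9654−0.1))·1.041·3.55

206.3306 kcal


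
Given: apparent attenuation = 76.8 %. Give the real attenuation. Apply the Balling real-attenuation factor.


RA = AA · 0.8192
RA = 76.8 · 0.8192

62.9146 %


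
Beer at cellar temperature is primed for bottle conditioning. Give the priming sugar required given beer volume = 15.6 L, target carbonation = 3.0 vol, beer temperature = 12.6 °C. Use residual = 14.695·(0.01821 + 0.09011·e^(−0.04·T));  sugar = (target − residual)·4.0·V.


residual = 14.695·(0.01821 + 0.09011·e^(−0.04·12.6)) = 1.0675
sugar = (3.0 − 1.0675)·4.0·15.6

120.5857 g


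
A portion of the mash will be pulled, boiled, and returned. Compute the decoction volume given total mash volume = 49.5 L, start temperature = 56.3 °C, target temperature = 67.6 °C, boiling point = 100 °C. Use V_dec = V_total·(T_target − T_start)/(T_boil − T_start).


V_dec = 49.5·(67.6 − 56.3)/(100 − 56.3)

12.7998 L


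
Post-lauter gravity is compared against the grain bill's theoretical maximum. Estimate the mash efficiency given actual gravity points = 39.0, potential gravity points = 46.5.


efficiency = actual / potential × 100
efficiency = 39.0 / 46.5 × 100

83.8710 %


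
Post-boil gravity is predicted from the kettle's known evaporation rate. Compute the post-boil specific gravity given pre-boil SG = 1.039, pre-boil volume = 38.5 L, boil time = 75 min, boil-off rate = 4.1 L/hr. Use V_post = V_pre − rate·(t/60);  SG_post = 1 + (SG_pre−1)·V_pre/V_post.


V_post = 38.5 − 4.1·(75/60) = 33.3750
SG_post = 1 + (1.039 − 1)·38.5/33.3750

1.0450


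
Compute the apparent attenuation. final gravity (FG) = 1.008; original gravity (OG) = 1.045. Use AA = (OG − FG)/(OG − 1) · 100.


AA = (1.045 − 1.008)/(1.045 − 1) · 100

82.2222 %


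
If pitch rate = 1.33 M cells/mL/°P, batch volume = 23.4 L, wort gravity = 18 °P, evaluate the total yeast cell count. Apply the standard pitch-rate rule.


cells (billions) = rate · V_L · °P
cells = 1.33 · 23.4 · 18

560.1960 billion cells


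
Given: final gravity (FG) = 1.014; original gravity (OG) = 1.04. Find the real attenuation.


AA = (OG−FG)/(OG−1)·100;  RA = AA·0.8192
AA = (1.04 − 1.014)/(1.04 − 1)·100 = 65.0000
RA = 65.0000·0.8192

53.2480 %


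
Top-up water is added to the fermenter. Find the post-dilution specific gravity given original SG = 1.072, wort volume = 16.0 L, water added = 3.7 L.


SG_new = 1 + (SG_old − 1)·V_old/(V_old + V_water)
pts = (1.072 − 1)·1000·16.0/(16.0 + 3.7) = 58.4772
SG_new = 1 + 58.4772/1000

1.0585


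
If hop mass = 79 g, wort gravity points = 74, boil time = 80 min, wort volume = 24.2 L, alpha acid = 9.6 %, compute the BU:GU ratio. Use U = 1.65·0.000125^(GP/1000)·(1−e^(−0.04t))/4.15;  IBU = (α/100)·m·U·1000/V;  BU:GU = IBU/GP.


U = 1.65·0.000125^(74/1000)·(1−e^(−0.04·80))/4.15 = 0.1961
IBU = (9.6/100)·79·0.1961·1000/24.2 = 61.4634
BU:GU = 61.4634/74

0.8306


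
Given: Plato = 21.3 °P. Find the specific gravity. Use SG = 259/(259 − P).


SG = 259/(259 − 21.3)

1.0896


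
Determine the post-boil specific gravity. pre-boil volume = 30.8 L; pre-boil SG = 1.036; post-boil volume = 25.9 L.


SG_post = 1 + (SG_pre − 1)·V_pre/V_post
pts_pre = (1.036 − 1)·1000 = 36.0000
pts_post = 36.0000·30.8/25.9 = 42.8108
SG_post = 1 + 42.8108/1000

1.0428


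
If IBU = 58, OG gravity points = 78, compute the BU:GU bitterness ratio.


BU:GU = IBU / OG_points
BU:GU = 58 / 78

0.7436


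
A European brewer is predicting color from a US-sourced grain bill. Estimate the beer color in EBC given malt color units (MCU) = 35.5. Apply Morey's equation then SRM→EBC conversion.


SRM = 1.4922·MCU^0.6859;  EBC = SRM·1.97
SRM = 1.4922·35.5^0.6859 = 17.2635
EBC = 17.2635·1.97

34.0091 EBC


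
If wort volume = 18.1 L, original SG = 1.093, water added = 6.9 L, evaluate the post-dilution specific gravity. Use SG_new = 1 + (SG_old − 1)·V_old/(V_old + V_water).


pts = (1.093 − 1)·1000·18.1/(18.1 + 6.9) = 67.3320
SG_new = 1 + 67.3320/1000

1.0673


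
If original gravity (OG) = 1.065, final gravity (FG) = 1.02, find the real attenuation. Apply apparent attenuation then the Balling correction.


AA = (OG−FG)/(OG−1)·100;  RA = AA·0.8192
AA = (1.065 − 1.02)/(1.065 − 1)·100 = 69.2308
RA = 69.2308·0.8192

56.7138 %


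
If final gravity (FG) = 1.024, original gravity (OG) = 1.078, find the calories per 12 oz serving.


ABW = (OG−FG)·131.25·0.79/FG;  °P = 259 − 259/SG (for OG→OE and FG→AE);  RE = 0.1808·OE + 0.8192·AE;  Cal = (6.9·ABW + 4·(RE−0.1))·FG·3.55
ABW = (1.078 − 1.024)·131.25·0.79/1.024 = 5.4679
OE = 259 − 259/1.078 = 18.7403 °P
AE = 259 − 259/1.024 = 6.0703 °P
RE = 0.1808·18.7403 + 0.8192·6.0703 = 8.3610 °P
Cal = (6.9·5.4679 + 4·(8.3610−0.1))·1.024·3.55

257.2727 kcal


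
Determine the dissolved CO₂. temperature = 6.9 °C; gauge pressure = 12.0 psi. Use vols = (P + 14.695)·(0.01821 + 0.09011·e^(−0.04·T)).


vols = (12.0 + 14.695)·(0.01821 + 0.09011·e^(−0.04·6.9))

2.3114 volumes


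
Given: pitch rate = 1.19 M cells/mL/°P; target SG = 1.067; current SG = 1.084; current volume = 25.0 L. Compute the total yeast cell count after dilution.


V_w = V·((SG_c−1)/(SG_t−1)−1);  °P = 259 − 259/SG_t;  cells = rate·(V+V_w)·°P
V_w = 25.0·((1.084−1)/(1.067−1)−1) = 6.3433
V_final = 25.0 + 6.3433 = 31.3433
°P = 259 − 259/1.067 = 16.2634
cells = 1.19·31.3433·16.2634

606.5989 billion cells


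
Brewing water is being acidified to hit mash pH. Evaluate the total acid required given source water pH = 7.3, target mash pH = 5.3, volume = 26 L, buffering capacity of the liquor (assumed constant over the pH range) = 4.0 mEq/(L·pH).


acid = buffering capacity · (pH_source − pH_target) · V
acid = 4.0 · (7.3 − 5.3) · 26

208.0000 mEq


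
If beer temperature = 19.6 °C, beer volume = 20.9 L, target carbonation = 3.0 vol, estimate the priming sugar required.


residual = 14.695·(0.01821 + 0.09011·e^(−0.04·T));  sugar = (target − residual)·4.0·V
residual = 14.695·(0.01821 + 0.09011·e^(−0.04·19.6)) = 0.8722
sugar = (3.0 − 0.8722)·4.0·20.9

177.8859 g


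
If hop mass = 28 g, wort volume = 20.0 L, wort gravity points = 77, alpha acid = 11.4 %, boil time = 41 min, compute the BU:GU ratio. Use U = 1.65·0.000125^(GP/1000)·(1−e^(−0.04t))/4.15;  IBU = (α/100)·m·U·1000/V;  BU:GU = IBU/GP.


U = 1.65·0.000125^(77/1000)·(1−e^(−0.04·41))/4.15 = 0.1604
IBU = (11.4/100)·28·0.1604·1000/20.0 = 25.6022
BU:GU = 25.6022/77

0.3325


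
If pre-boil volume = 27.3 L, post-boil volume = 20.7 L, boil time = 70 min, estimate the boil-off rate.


rate = (V_pre − V_post) / (t_min/60)
rate = (27.3 − 20.7) / (70/60)

5.6571 L/hr


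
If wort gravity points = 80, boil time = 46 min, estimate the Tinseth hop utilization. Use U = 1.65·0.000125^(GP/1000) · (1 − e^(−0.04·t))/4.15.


bigness = 1.65·0.000125^(80/1000) = 0.8040
boil_factor = (1 − e^(−0.04·46))/4.15 = 0.2027
U = 0.8040 · 0.2027

0.1630


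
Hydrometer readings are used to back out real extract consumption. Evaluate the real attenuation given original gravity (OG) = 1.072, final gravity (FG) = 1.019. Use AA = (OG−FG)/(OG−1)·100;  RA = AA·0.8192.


AA = (1.072 − 1.019)/(1.072 − 1)·100 = 73.6111
RA = 73.6111·0.8192

60.3022 %


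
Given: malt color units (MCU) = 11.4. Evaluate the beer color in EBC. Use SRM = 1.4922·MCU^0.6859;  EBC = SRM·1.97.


SRM = 1.4922·11.4^0.6859 = 7.9206
EBC = 7.9206·1.97

15.6036 EBC


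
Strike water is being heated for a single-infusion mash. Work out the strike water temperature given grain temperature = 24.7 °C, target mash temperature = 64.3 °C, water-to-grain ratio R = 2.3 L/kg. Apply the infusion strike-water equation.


T_strike = (0.41/R)·(T_mash − T_grain) + T_mash
T_strike = (0.41/2.3)·(64.3 − 24.7) + 64.3

71.3591 °C


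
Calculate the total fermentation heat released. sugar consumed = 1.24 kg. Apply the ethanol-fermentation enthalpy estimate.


Q = m_sugar · 590 kJ/kg
Q = 1.24 · 590

731.6000 kJ


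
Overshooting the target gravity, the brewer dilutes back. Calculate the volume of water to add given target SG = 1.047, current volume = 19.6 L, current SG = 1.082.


V_water = V·((SG_curr − 1)/(SG_target − 1) − 1)
V_water = 19.6·((1.082 − 1)/(1.047 − 1) − 1)

14.5957 L


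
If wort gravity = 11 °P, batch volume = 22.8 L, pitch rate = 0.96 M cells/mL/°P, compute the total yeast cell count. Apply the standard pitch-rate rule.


cells (billions) = rate · V_L · °P
cells = 0.96 · 22.8 · 11

240.7680 billion cells


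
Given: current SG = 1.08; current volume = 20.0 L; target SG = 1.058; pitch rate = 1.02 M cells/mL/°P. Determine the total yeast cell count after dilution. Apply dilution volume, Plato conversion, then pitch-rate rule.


V_w = V·((SG_c−1)/(SG_t−1)−1);  °P = 259 − 259/SG_t;  cells = rate·(V+V_w)·°P
V_w = 20.0·((1.08−1)/(1.058−1)−1) = 7.5862
V_final = 20.0 + 7.5862 = 27.5862
°P = 259 − 259/1.058 = 14.1985
cells = 1.02·27.5862·14.1985

399.5161 billion cells


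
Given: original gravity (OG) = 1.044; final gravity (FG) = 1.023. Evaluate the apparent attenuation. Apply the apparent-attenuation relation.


AA = (OG − FG)/(OG − 1) · 100
AA = (1.044 − 1.023)/(1.044 − 1) · 100

47.7273 %


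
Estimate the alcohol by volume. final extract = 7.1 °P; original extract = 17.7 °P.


SG = 259/(259 − P);  ABV = (OG − FG)·131.25
OG = 259/(259 − 17.7) = 1.0734
FG = 259/(259 − 7.1) = 1.0282
ABV = (1.0734 − 1.0282)·131.25

5.9282 % ABV


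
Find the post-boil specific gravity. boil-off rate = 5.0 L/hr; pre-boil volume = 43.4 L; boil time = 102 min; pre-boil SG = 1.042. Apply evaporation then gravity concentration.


V_post = V_pre − rate·(t/60);  SG_post = 1 + (SG_pre−1)·V_pre/V_post
V_post = 43.4 − 5.0·(102/60) = 34.9000
SG_post = 1 + (1.042 − 1)·43.4/34.9000

1.0522


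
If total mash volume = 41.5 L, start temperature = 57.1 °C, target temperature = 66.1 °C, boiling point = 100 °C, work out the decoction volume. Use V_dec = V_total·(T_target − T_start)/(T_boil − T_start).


V_dec = 41.5·(66.1 − 57.1)/(100 − 57.1)

8.7063 L


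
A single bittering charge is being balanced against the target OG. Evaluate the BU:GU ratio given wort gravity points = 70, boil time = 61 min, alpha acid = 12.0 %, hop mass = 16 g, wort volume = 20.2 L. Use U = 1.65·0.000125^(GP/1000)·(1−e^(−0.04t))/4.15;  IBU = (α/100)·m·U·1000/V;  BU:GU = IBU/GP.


U = 1.65·0.000125^(70/1000)·(1−e^(−0.04·61))/4.15 = 0.1935
IBU = (12.0/100)·16·0.1935·1000/20.2 = 18.3892
BU:GU = 18.3892/70

0.2627


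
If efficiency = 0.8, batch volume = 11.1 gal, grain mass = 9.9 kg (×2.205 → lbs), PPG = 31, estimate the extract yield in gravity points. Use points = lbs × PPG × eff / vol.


lbs = 9.9 × 2.205 = 21.8295
points = 21.8295 × 31 × 0.8 / 11.1

48.7722 points


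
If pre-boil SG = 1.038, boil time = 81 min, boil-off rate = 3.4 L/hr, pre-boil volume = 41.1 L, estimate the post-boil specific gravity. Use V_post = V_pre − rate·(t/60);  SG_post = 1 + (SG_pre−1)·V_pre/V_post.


V_post = 41.1 − 3.4·(81/60) = 36.5100
SG_post = 1 + (1.038 − 1)·41.1/36.5100

1.0428


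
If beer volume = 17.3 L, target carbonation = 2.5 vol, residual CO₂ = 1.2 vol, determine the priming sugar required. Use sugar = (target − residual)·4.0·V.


sugar = (2.5 − 1.2)·4.0·17.3

89.9600 g


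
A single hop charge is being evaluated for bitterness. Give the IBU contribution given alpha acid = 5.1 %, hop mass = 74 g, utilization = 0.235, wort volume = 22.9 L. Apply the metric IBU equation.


IBU = (α/100)·mass·U·1000 / V
IBU = (5.1/100)·74·0.235·1000 / 22.9

38.7288 IBU


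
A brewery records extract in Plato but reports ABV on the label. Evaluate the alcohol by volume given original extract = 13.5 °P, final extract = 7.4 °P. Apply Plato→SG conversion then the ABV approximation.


SG = 259/(259 − P);  ABV = (OG − FG)·131.25
OG = 259/(259 − 13.5) = 1.0550
FG = 259/(259 − 7.4) = 1.0294
ABV = (1.0550 − 1.0294)·131.25

3.3571 % ABV


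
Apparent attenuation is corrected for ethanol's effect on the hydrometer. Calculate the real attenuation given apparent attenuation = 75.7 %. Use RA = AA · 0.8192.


RA = 75.7 · 0.8192

62.0134 %
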